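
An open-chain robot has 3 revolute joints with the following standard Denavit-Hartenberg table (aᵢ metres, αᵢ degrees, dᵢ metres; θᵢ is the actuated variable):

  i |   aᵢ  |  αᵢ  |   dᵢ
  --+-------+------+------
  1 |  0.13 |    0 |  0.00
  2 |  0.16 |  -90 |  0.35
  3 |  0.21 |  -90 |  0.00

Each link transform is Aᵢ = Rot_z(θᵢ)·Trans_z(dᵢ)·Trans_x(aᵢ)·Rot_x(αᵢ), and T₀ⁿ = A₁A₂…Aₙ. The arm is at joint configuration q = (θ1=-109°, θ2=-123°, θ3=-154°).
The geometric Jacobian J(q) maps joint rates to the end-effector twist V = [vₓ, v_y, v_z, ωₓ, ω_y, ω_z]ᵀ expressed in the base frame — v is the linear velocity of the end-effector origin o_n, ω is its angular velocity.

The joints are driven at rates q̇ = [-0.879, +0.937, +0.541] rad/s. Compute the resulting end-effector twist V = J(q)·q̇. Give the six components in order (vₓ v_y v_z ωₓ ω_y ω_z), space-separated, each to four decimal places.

-0.1374 0.0775 0.1021 -0.4263 -0.3331 0.0580

o_n = [-0.0246, -0.1456, 0.4421]
J₁: ẑ×o_n = [0.1456, -0.0246, 0.0000], ω = ẑ
J2: z=[0.0000, 0.0000, 1.0000] o=[-0.0423, -0.1229, 0.0000] → [0.0227, 0.0177, -0.0000, 0.0000, 0.0000, 1.0000]
J3: z=[-0.7880, -0.6157, 0.0000] o=[-0.1408, 0.0032, 0.3500] → [-0.0567, 0.0725, 0.1887, -0.7880, -0.6157, 0.0000]
V = J·q̇ = [-0.1374, 0.0775, 0.1021, -0.4263, -0.3331, 0.0580]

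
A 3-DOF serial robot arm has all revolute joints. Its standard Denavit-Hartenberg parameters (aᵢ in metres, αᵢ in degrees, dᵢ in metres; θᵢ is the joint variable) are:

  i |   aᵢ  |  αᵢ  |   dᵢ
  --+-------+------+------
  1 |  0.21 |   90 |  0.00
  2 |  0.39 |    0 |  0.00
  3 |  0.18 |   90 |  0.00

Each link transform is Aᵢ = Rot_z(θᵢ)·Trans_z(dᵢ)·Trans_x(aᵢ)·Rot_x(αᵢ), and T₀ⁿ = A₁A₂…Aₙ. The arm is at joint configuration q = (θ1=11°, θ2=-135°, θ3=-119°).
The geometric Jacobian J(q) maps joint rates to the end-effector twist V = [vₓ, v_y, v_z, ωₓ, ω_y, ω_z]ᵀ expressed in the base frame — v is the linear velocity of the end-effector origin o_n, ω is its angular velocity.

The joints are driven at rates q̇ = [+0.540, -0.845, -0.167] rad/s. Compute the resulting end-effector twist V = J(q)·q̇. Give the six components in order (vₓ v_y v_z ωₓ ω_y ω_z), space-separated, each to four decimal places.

o_n = [-0.1133, -0.0220, -0.1027]
J₁: ẑ×o_n = [0.0220, -0.1133, 0.0000], ω = ẑ
J2: z=[0.1908, -0.9816, 0.0000] o=[0.2061, 0.0401, 0.0000] → [0.1009, 0.0196, -0.3254, 0.1908, -0.9816, 0.0000]
J3: z=[0.1908, -0.9816, 0.0000] o=[-0.0646, -0.0125, -0.2758] → [-0.1698, -0.0330, -0.0496, 0.1908, -0.9816, 0.0000]
V = J·q̇ = [-0.0450, -0.0722, 0.2832, -0.1931, 0.9934, 0.5400]

-0.0450 -0.0722 0.2832 -0.1931 0.9934 0.5400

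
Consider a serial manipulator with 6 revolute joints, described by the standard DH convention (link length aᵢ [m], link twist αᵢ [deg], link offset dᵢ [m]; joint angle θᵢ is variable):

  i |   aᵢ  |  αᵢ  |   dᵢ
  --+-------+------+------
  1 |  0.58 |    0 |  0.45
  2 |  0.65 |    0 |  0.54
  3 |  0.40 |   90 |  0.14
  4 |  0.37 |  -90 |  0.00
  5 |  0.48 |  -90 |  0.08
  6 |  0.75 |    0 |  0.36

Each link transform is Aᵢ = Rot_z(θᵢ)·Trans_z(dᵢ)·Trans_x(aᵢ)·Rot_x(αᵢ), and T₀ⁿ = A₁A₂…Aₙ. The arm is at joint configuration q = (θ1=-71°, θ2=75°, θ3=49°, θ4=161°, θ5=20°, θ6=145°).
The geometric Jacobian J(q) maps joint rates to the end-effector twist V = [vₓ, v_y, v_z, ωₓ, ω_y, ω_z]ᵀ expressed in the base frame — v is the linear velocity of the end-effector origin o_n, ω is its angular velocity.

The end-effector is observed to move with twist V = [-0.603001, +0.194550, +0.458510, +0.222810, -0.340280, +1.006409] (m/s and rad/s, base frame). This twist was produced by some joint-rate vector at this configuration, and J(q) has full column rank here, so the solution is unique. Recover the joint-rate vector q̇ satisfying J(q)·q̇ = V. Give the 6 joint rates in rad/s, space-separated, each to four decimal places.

o_n = [0.8445, -0.0077, 1.5004]
J₁: ẑ×o_n = [0.0077, 0.8445, -0.0000], ω = ẑ
J2: z=[0.0000, 0.0000, 1.0000] o=[0.1888, -0.5484, 0.4500] → [-0.5407, 0.6557, 0.0000, 0.0000, 0.0000, 1.0000]
J3: z=[0.0000, 0.0000, 1.0000] o=[0.8372, -0.5031, 0.9900] → [-0.4954, 0.0072, 0.0000, 0.0000, 0.0000, 1.0000]
J4: z=[0.7986, -0.6018, 0.0000] o=[1.0780, -0.1836, 1.1300] → [-0.2229, -0.2958, -0.0000, 0.7986, -0.6018, 0.0000]
J5: z=[-0.1959, -0.2600, -0.9455] o=[0.8674, -0.4630, 1.2505] → [0.3655, 0.0707, -0.0952, -0.1959, -0.2600, -0.9455]
J6: z=[-0.5559, 0.8238, -0.1114] o=[0.4640, -0.7256, 1.3217] → [0.2272, 0.0570, -0.7125, -0.5559, 0.8238, -0.1114]
q̇ = J⁺·V = [-0.0880, 0.3900, 0.4550, -0.1980, -0.1910, -0.6180]

-0.0880 0.3900 0.4550 -0.1980 -0.1910 -0.6180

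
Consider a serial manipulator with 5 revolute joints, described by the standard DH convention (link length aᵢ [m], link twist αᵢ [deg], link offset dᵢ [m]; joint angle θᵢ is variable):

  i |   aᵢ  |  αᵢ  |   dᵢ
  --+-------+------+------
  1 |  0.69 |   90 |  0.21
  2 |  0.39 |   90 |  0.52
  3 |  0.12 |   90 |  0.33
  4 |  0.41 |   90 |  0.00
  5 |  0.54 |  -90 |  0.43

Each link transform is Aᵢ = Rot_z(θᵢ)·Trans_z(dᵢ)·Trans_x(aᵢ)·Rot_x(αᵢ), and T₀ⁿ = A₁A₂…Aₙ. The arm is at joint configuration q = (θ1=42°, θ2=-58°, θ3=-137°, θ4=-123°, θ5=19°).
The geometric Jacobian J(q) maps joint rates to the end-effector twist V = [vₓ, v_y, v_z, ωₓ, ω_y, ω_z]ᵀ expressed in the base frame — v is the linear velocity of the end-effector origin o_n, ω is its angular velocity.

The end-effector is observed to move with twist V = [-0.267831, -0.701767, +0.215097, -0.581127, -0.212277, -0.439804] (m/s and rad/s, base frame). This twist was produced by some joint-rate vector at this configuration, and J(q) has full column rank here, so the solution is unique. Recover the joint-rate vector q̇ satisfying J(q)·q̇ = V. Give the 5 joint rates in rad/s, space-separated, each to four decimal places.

o_n = [1.7364, 0.0098, -0.3691]
J₁: ẑ×o_n = [-0.0098, 1.7364, 0.0000], ω = ẑ
J2: z=[0.6691, -0.7431, 0.0000] o=[0.5128, 0.4617, 0.2100] → [0.4304, 0.3875, 0.6070, 0.6691, -0.7431, 0.0000]
J3: z=[-0.6302, -0.5675, -0.5299] o=[1.0143, 0.2136, -0.1207] → [0.0330, -0.5392, 0.5382, -0.6302, -0.5675, -0.5299]
J4: z=[0.2208, -0.7853, 0.5784] o=[0.7170, 0.0560, -0.2212] → [0.1429, 0.6223, 0.7904, 0.2208, -0.7853, 0.5784]
J5: z=[0.2810, -0.5166, -0.8088] o=[1.0999, 0.1958, -0.1775] → [-0.0515, -0.4609, 0.2766, 0.2810, -0.5166, -0.8088]
q̇ = J⁺·V = [-0.1540, -0.7560, 0.4350, 0.4260, 0.3730]

-0.1540 -0.7560 0.4350 0.4260 0.3730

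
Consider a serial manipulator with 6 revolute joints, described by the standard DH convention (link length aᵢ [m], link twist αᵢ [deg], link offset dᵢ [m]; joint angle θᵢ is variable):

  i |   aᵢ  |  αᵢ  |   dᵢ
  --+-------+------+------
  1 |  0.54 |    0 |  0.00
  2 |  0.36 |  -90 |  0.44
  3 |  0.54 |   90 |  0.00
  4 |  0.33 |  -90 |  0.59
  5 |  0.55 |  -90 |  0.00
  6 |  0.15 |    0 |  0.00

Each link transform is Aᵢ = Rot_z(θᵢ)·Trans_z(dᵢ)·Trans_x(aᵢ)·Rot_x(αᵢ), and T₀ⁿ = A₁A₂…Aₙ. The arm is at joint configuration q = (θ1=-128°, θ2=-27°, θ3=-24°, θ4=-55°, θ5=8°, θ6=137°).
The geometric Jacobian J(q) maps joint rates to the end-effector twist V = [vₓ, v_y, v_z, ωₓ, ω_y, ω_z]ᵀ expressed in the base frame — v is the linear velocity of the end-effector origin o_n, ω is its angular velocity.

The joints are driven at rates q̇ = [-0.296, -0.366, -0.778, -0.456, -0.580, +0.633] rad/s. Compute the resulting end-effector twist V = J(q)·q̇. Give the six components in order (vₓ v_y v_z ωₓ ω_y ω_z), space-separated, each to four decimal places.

0.8940 1.3866 0.5977 -0.4029 0.9580 -1.8650

o_n = [-1.4953, -0.2107, 1.2873]
J₁: ẑ×o_n = [0.2107, -1.4953, 0.0000], ω = ẑ
J2: z=[0.0000, 0.0000, 1.0000] o=[-0.3325, -0.4255, 0.0000] → [-0.2148, -1.1628, 0.0000, 0.0000, 0.0000, 1.0000]
J3: z=[0.4226, -0.9063, 0.0000] o=[-0.6587, -0.5777, 0.4400] → [-0.7679, -0.3581, -0.6031, 0.4226, -0.9063, 0.0000]
J4: z=[0.3686, 0.1719, 0.9135] o=[-1.1058, -0.7862, 0.6596] → [-0.4178, -0.5872, 0.2791, 0.3686, 0.1719, 0.9135]
J5: z=[-0.4358, -0.8361, 0.3332] o=[-1.1593, -0.5128, 1.2756] → [-0.1104, -0.1069, -0.4126, -0.4358, -0.8361, 0.3332]
J6: z=[-0.2508, -0.2427, -0.9371] o=[-1.6347, -0.2422, 1.3328] → [0.0406, -0.1421, 0.0259, -0.2508, -0.2427, -0.9371]
V = J·q̇ = [0.8940, 1.3866, 0.5977, -0.4029, 0.9580, -1.8650]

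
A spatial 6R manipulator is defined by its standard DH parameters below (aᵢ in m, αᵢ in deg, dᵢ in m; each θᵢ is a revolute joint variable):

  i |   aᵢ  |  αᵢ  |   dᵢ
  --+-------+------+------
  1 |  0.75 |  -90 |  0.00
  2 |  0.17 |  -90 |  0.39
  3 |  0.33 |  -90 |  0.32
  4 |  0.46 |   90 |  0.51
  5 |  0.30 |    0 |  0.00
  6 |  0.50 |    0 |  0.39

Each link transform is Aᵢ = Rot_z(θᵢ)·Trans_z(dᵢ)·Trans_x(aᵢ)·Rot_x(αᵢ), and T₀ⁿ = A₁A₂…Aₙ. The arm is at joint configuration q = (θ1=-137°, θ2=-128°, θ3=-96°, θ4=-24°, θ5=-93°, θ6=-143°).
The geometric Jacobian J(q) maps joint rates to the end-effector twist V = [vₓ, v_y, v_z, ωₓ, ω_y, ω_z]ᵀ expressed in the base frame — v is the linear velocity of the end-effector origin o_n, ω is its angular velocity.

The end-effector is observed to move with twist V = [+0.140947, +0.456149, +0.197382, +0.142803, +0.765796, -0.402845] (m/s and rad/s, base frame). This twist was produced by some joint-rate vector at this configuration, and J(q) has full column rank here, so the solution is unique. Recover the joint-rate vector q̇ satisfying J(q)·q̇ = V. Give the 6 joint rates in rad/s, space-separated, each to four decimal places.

-0.5330 -0.7140 0.0330 0.5120 -0.6240 0.1350

o_n = [-0.1068, -1.1598, 1.0548]
J₁: ẑ×o_n = [1.1598, -0.1068, 0.0000], ω = ẑ
J2: z=[0.6820, -0.7314, 0.0000] o=[-0.5485, -0.5115, 0.0000] → [-0.7714, -0.7194, -0.1191, 0.6820, -0.7314, 0.0000]
J3: z=[-0.5763, -0.5374, 0.6157] o=[-0.2060, -0.7253, 0.1340] → [-0.2274, 0.5918, 0.3037, -0.5763, -0.5374, 0.6157]
J4: z=[0.5191, 0.3411, 0.7837] o=[-0.1821, -1.1518, 0.3038] → [0.2625, -0.3308, -0.0298, 0.5191, 0.3411, 0.7837]
J5: z=[-0.7832, -0.1773, 0.5959] o=[0.2400, -1.4025, 0.7841] → [-0.1926, 0.0054, -0.2516, -0.7832, -0.1773, 0.5959]
J6: z=[-0.7832, -0.1773, 0.5959] o=[0.0792, -1.4902, 0.5465] → [-0.2870, 0.2873, -0.2917, -0.7832, -0.1773, 0.5959]
q̇ = J⁺·V = [-0.5330, -0.7140, 0.0330, 0.5120, -0.6240, 0.1350]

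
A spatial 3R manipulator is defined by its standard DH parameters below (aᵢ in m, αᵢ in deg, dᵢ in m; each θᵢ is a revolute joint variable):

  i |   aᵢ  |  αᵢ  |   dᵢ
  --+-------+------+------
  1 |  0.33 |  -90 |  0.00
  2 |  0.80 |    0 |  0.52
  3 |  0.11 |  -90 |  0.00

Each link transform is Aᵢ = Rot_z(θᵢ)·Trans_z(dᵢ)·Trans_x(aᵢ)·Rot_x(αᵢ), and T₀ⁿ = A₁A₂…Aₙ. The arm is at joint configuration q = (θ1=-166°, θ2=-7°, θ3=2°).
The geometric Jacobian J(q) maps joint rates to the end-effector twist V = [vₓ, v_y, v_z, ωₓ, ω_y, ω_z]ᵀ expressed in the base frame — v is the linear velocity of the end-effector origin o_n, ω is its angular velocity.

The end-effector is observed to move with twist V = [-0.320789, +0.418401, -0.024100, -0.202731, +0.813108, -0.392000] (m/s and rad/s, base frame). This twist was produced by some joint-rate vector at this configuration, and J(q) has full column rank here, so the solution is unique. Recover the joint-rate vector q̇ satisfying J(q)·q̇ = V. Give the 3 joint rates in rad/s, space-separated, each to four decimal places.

o_n = [-1.0712, -0.8030, 0.1071]
J₁: ẑ×o_n = [0.8030, -1.0712, 0.0000], ω = ẑ
J2: z=[0.2419, -0.9703, 0.0000] o=[-0.3202, -0.0798, 0.0000] → [-0.1039, -0.0259, -0.9036, 0.2419, -0.9703, 0.0000]
J3: z=[0.2419, -0.9703, 0.0000] o=[-0.9648, -0.7765, 0.0975] → [-0.0093, -0.0023, -0.1096, 0.2419, -0.9703, 0.0000]
q̇ = J⁺·V = [-0.3920, 0.1460, -0.9840]

-0.3920 0.1460 -0.9840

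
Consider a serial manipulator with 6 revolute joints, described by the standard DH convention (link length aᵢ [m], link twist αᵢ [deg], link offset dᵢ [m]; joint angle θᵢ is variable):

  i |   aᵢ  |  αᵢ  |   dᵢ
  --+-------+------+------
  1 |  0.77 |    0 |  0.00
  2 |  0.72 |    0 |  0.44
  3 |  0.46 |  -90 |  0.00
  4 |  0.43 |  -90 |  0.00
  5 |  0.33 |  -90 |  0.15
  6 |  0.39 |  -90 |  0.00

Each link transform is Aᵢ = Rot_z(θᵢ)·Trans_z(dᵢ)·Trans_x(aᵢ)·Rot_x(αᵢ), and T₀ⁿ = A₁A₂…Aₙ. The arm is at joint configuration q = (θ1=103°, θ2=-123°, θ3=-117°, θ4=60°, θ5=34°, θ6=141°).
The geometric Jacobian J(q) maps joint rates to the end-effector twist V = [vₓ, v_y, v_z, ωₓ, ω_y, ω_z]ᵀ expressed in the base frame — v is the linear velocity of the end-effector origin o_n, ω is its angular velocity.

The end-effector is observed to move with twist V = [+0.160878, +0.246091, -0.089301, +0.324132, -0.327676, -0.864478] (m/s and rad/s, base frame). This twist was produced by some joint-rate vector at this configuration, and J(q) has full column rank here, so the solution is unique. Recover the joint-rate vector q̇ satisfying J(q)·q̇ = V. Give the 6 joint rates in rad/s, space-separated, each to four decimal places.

o_n = [-0.0692, -0.0093, 0.0960]
J₁: ẑ×o_n = [0.0093, -0.0692, 0.0000], ω = ẑ
J2: z=[0.0000, 0.0000, 1.0000] o=[-0.1732, 0.7503, 0.0000] → [0.7596, 0.1040, -0.0000, 0.0000, 0.0000, 1.0000]
J3: z=[0.0000, 0.0000, 1.0000] o=[0.5034, 0.5040, 0.4400] → [0.5133, -0.5725, 0.0000, 0.0000, 0.0000, 1.0000]
J4: z=[0.6820, -0.7314, 0.0000] o=[0.1669, 0.1903, 0.4400] → [0.2516, 0.2346, -0.3088, 0.6820, -0.7314, 0.0000]
J5: z=[0.6334, 0.5906, -0.5000] o=[0.0097, 0.0437, 0.0676] → [-0.0097, 0.0214, 0.0130, 0.6334, 0.5906, -0.5000]
J6: z=[-0.3609, 0.7970, 0.4843] o=[-0.1212, 0.1739, -0.2443] → [0.3600, 0.1480, 0.0247, -0.3609, 0.7970, 0.4843]
q̇ = J⁺·V = [-0.8870, 0.3720, -0.1970, 0.2750, 0.0880, -0.2240]

-0.8870 0.3720 -0.1970 0.2750 0.0880 -0.2240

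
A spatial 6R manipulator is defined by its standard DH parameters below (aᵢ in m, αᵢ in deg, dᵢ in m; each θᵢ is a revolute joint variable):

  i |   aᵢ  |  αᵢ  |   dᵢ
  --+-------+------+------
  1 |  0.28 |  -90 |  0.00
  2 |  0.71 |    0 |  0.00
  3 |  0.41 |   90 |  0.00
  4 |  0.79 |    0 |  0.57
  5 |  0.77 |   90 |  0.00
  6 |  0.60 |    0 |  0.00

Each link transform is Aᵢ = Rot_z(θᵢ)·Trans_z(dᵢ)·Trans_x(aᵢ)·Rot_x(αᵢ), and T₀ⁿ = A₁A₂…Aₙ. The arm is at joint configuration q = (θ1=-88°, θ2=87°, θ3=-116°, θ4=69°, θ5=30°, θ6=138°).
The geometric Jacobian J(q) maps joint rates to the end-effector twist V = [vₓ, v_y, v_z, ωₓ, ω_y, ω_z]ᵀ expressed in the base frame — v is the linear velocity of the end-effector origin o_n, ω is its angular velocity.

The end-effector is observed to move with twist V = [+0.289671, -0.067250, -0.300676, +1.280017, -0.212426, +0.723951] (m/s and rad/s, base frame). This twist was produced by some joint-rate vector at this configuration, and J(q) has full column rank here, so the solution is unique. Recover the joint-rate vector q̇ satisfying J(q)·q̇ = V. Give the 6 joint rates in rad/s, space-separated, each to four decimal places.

o_n = [1.0712, -0.3709, 0.4521]
J₁: ẑ×o_n = [0.3709, 1.0712, -0.0000], ω = ẑ
J2: z=[0.9994, 0.0349, 0.0000] o=[0.0098, -0.2798, 0.0000] → [0.0158, -0.4518, -0.1280, 0.9994, 0.0349, 0.0000]
J3: z=[0.9994, 0.0349, 0.0000] o=[0.0111, -0.3170, -0.7090] → [0.0405, -1.1604, -0.0909, 0.9994, 0.0349, 0.0000]
J4: z=[-0.0169, 0.4845, 0.8746] o=[0.0236, -0.6753, -0.5103] → [0.2000, 0.9326, -0.5128, -0.0169, 0.4845, 0.8746]
J5: z=[-0.0169, 0.4845, 0.8746] o=[0.7597, -0.6209, 0.1255] → [-0.0604, 0.2780, -0.1552, -0.0169, 0.4845, 0.8746]
J6: z=[0.1865, -0.8579, 0.4788] o=[1.5160, -0.4891, 0.0671] → [-0.3868, -0.2848, -0.3595, 0.1865, -0.8579, 0.4788]
q̇ = J⁺·V = [0.7210, 0.7260, 0.5100, 0.2740, -0.3960, 0.2290]

0.7210 0.7260 0.5100 0.2740 -0.3960 0.2290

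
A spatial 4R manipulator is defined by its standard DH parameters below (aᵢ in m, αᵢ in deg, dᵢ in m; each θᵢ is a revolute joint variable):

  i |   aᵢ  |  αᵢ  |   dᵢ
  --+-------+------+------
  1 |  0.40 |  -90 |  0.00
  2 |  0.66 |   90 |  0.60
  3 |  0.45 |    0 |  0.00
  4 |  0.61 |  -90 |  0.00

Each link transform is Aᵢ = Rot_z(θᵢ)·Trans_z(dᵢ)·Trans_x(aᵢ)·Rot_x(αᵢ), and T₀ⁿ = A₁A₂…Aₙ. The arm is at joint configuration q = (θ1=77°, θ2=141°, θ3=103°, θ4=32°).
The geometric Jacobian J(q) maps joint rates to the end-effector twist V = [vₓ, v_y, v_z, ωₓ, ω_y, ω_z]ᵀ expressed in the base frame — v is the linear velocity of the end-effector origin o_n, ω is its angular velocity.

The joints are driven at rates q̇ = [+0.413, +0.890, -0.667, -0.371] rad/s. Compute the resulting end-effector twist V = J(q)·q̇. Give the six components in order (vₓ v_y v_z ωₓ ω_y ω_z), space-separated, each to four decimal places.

-0.9052 -1.0776 -0.3777 -1.0141 -0.4363 1.2197

o_n = [-1.3644, 0.6239, -0.0802]
J₁: ẑ×o_n = [-0.6239, -1.3644, 0.0000], ω = ẑ
J2: z=[-0.9744, 0.2250, 0.0000] o=[0.0900, 0.3897, 0.0000] → [-0.0180, -0.0781, 0.0990, -0.9744, 0.2250, 0.0000]
J3: z=[0.1416, 0.6132, -0.7771] o=[-0.6100, 0.0249, -0.4154] → [0.6710, 0.5388, 0.5474, 0.1416, 0.6132, -0.7771]
J4: z=[0.1416, 0.6132, -0.7771] o=[-1.0196, 0.2002, -0.3516] → [0.4957, 0.2296, 0.2714, 0.1416, 0.6132, -0.7771]
V = J·q̇ = [-0.9052, -1.0776, -0.3777, -1.0141, -0.4363, 1.2197]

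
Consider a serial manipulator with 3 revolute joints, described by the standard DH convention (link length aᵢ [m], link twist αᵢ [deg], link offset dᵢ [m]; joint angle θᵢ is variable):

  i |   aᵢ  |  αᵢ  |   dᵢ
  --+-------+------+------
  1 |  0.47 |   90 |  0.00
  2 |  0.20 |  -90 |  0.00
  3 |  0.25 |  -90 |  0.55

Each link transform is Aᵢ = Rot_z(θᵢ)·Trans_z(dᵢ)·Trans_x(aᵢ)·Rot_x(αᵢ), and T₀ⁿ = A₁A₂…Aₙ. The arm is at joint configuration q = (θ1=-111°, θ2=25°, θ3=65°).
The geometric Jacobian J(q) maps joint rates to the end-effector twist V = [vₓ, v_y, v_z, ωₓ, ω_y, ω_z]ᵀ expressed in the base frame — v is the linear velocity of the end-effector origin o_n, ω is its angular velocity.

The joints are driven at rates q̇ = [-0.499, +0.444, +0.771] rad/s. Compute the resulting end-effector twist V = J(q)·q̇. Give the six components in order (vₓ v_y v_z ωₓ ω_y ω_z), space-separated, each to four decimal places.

o_n = [0.0271, -0.5616, 0.6276]
J₁: ẑ×o_n = [0.5616, 0.0271, -0.0000], ω = ẑ
J2: z=[-0.9336, 0.3584, 0.0000] o=[-0.1684, -0.4388, 0.0000] → [0.2249, 0.5860, 0.0446, -0.9336, 0.3584, 0.0000]
J3: z=[0.1515, 0.3945, 0.9063] o=[-0.2334, -0.6080, 0.0845] → [0.1722, 0.1538, -0.0958, 0.1515, 0.3945, 0.9063]
V = J·q̇ = [-0.0476, 0.3652, -0.0540, -0.2977, 0.4633, 0.1998]

-0.0476 0.3652 -0.0540 -0.2977 0.4633 0.1998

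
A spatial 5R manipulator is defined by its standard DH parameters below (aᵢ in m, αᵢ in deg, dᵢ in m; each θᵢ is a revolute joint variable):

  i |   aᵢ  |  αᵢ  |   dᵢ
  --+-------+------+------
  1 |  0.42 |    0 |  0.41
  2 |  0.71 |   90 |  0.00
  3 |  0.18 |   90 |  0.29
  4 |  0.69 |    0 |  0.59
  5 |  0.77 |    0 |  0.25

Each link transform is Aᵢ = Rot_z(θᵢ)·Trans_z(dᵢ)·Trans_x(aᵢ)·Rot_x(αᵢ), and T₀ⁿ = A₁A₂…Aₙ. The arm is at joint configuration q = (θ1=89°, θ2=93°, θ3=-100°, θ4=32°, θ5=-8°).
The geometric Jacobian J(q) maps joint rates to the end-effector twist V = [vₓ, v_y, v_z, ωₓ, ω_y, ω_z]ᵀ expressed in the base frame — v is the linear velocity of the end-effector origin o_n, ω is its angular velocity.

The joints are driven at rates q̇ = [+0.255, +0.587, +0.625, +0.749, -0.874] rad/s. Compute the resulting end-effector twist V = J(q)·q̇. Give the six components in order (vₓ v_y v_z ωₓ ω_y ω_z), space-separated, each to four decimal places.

-1.7985 0.6070 -0.4453 -0.1448 0.6203 0.8203

o_n = [0.3455, 1.4012, -0.8904]
J₁: ẑ×o_n = [-1.4012, 0.3455, 0.0000], ω = ẑ
J2: z=[0.0000, 0.0000, 1.0000] o=[0.0073, 0.4199, 0.4100] → [-0.9812, 0.3382, 0.0000, 0.0000, 0.0000, 1.0000]
J3: z=[-0.0349, 0.9994, 0.0000] o=[-0.7022, 0.3952, 0.4100] → [-1.2996, -0.0454, -1.0823, -0.0349, 0.9994, 0.0000]
J4: z=[0.9842, 0.0344, 0.1736] o=[-0.6811, 0.6861, 0.2327] → [-0.1628, 1.2837, 0.6685, 0.9842, 0.0344, 0.1736]
J5: z=[0.9842, 0.0344, 0.1736] o=[-0.0116, 1.0753, -0.2411] → [-0.0789, 0.7011, 0.3084, 0.9842, 0.0344, 0.1736]
V = J·q̇ = [-1.7985, 0.6070, -0.4453, -0.1448, 0.6203, 0.8203]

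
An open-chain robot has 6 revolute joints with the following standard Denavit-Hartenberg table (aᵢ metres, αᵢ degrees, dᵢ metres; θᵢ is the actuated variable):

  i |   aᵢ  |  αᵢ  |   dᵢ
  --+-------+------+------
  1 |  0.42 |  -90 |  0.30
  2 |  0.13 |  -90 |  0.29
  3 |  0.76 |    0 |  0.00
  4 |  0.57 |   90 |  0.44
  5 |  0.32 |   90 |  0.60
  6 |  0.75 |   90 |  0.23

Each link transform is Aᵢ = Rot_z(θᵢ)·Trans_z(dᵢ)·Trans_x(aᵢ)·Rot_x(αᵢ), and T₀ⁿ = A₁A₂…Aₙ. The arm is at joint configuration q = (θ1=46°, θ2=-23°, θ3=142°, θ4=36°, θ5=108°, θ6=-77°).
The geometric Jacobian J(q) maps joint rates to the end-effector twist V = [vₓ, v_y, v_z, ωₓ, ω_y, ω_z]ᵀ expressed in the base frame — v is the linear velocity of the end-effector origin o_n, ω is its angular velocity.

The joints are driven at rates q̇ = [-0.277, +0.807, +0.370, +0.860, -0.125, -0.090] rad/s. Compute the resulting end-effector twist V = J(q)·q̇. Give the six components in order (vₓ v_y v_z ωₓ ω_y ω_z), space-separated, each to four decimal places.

-1.6412 -0.1383 0.5330 -0.2943 1.0411 -1.3519

o_n = [-0.1037, -0.2074, -1.0323]
J₁: ẑ×o_n = [0.2074, -0.1037, 0.0000], ω = ẑ
J2: z=[-0.7193, 0.6947, 0.0000] o=[0.2918, 0.3021, 0.3000] → [-0.9255, -0.9584, 0.6412, -0.7193, 0.6947, 0.0000]
J3: z=[0.2714, 0.2811, -0.9205] o=[0.1663, 0.5897, 0.3508] → [-1.1224, 0.6239, -0.1405, 0.2714, 0.2811, -0.9205]
J4: z=[0.2714, 0.2811, -0.9205] o=[0.1199, -0.1319, 0.1168] → [-0.3924, 0.5177, 0.0424, 0.2714, 0.2811, -0.9205]
J5: z=[0.7412, -0.6711, 0.0136] o=[-0.1106, -0.3993, -0.5108] → [0.3474, 0.3866, 0.1469, 0.7412, -0.6711, 0.0136]
J6: z=[-0.5000, -0.5656, -0.6558] o=[0.4774, -0.6486, -0.7442] → [0.4523, 0.2370, -0.5493, -0.5000, -0.5656, -0.6558]
V = J·q̇ = [-1.6412, -0.1383, 0.5330, -0.2943, 1.0411, -1.3519]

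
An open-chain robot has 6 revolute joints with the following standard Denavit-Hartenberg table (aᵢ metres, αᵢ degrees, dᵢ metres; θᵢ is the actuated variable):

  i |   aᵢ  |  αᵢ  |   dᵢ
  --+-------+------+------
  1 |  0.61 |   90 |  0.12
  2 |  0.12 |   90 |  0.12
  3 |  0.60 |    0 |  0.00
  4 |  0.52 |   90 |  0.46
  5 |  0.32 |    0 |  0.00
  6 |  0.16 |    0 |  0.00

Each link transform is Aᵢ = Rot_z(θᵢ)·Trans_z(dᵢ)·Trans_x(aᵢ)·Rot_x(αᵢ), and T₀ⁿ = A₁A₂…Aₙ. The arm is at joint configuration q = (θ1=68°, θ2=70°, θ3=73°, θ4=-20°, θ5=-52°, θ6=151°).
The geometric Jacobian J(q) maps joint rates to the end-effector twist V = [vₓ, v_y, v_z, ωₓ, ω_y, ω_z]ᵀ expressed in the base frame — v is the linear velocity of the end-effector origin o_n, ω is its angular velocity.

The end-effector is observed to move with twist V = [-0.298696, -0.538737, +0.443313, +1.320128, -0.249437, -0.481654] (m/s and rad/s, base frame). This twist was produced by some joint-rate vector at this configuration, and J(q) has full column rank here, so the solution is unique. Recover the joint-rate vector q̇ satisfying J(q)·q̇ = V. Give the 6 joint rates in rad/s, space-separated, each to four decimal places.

o_n = [1.6042, 0.6432, 0.6638]
J₁: ẑ×o_n = [-0.6432, 1.6042, 0.0000], ω = ẑ
J2: z=[0.9272, -0.3746, 0.0000] o=[0.2285, 0.5656, 0.1200] → [-0.2037, -0.5042, 0.5873, 0.9272, -0.3746, 0.0000]
J3: z=[0.3520, 0.8713, -0.3420] o=[0.3551, 0.5587, 0.2328] → [0.4044, -0.5789, -1.0585, 0.3520, 0.8713, -0.3420]
J4: z=[0.3520, 0.8713, -0.3420] o=[0.9096, 0.3994, 0.3976] → [0.3153, -0.3313, -0.5193, 0.3520, 0.8713, -0.3420]
J5: z=[-0.4557, 0.4787, 0.7505] o=[1.4967, 0.7438, 0.5343] → [0.1375, 0.1396, -0.0056, -0.4557, 0.4787, 0.7505]
J6: z=[-0.4557, 0.4787, 0.7505] o=[1.5690, 0.5028, 0.7320] → [-0.1380, -0.0047, -0.0808, -0.4557, 0.4787, 0.7505]
q̇ = J⁺·V = [0.1020, 0.9720, -0.2270, 0.6740, -0.8530, 0.2790]

0.1020 0.9720 -0.2270 0.6740 -0.8530 0.2790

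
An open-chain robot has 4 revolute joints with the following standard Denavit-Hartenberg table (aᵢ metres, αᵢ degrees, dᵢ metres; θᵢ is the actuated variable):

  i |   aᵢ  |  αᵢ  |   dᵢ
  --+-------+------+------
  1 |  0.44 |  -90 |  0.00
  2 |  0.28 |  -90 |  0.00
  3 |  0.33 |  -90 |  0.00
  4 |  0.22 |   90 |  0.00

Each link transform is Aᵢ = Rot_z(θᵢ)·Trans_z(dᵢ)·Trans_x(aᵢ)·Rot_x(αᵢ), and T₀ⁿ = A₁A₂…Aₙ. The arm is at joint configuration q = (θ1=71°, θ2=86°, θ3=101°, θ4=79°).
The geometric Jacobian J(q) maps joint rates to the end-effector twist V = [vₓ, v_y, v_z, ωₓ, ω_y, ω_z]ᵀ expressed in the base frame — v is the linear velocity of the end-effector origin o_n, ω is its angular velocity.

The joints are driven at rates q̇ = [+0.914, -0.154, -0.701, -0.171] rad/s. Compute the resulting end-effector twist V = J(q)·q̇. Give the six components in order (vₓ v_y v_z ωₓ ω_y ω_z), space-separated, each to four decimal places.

o_n = [0.5634, 0.5146, -0.1934]
J₁: ẑ×o_n = [-0.5146, 0.5634, 0.0000], ω = ẑ
J2: z=[-0.9455, 0.3256, 0.0000] o=[0.1432, 0.4160, 0.0000] → [-0.0630, -0.1829, -0.2300, -0.9455, 0.3256, 0.0000]
J3: z=[-0.3248, -0.9432, -0.0698] o=[0.1496, 0.4345, -0.2793] → [-0.0754, -0.0010, 0.3643, -0.3248, -0.9432, -0.0698]
J4: z=[-0.2027, -0.0026, 0.9792] o=[0.4545, 0.3249, -0.2165] → [-0.1859, 0.1113, -0.0382, -0.2027, -0.0026, 0.9792]
V = J·q̇ = [-0.3760, 0.5247, -0.2134, 0.4079, 0.6115, 0.7954]

-0.3760 0.5247 -0.2134 0.4079 0.6115 0.7954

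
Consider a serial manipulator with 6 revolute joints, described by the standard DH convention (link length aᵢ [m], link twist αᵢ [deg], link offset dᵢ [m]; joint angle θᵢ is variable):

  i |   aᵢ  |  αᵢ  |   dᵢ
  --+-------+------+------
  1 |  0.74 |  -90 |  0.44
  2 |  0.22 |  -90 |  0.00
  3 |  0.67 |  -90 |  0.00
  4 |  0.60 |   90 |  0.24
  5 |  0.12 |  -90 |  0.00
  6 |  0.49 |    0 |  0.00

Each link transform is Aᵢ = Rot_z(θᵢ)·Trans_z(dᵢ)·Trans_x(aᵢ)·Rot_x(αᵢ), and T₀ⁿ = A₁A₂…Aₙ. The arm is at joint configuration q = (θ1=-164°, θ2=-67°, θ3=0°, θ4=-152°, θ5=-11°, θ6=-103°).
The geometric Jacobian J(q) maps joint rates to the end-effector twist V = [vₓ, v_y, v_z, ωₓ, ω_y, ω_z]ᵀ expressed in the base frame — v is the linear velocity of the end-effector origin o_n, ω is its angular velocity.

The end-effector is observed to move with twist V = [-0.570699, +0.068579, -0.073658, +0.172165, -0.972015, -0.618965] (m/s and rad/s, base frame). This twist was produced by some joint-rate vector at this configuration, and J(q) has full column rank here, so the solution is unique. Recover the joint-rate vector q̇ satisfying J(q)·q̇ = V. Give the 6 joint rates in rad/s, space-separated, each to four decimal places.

o_n = [-0.7051, 0.0455, 0.6104]
J₁: ẑ×o_n = [-0.0455, -0.7051, 0.0000], ω = ẑ
J2: z=[0.2756, -0.9613, 0.0000] o=[-0.7113, -0.2040, 0.4400] → [-0.1638, -0.0470, 0.0747, 0.2756, -0.9613, 0.0000]
J3: z=[-0.8848, -0.2537, -0.3907] o=[-0.7940, -0.2277, 0.6425] → [0.1149, -0.0632, -0.2192, -0.8848, -0.2537, -0.3907]
J4: z=[-0.2756, 0.9613, -0.0000] o=[-1.0456, -0.2998, 1.2592] → [-0.6237, -0.1789, -0.4225, -0.2756, 0.9613, -0.0000]
J5: z=[0.9576, 0.2746, -0.0872] o=[-1.1620, -0.0835, 0.6615] → [-0.0028, 0.0092, -0.0019, 0.9576, 0.2746, -0.0872]
J6: z=[-0.2866, 0.9390, -0.1901] o=[-1.1656, -0.1084, 0.5442] → [0.0914, -0.0686, -0.4765, -0.2866, 0.9390, -0.1901]
q̇ = J⁺·V = [-0.3460, 0.9630, 0.9120, 0.7390, 0.7270, -0.7720]

-0.3460 0.9630 0.9120 0.7390 0.7270 -0.7720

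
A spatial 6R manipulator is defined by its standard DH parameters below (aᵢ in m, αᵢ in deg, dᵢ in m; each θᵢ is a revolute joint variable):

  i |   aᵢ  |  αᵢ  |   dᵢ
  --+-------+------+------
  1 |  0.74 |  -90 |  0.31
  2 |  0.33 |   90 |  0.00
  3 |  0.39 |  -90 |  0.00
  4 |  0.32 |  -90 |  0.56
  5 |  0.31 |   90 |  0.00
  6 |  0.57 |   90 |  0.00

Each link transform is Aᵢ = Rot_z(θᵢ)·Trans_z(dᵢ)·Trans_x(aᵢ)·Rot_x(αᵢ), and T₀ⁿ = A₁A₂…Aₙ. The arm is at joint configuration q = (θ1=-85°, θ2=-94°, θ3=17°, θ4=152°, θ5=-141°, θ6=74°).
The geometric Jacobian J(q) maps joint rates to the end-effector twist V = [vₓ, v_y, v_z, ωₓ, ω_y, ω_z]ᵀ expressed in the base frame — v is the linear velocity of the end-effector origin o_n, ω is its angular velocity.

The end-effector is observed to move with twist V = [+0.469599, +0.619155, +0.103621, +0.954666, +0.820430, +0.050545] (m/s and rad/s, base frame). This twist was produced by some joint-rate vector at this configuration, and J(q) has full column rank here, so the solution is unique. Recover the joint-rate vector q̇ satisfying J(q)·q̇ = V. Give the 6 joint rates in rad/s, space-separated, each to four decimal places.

0.7540 0.4830 0.2740 0.4940 0.6660 -0.2730

o_n = [0.8825, -0.1439, 0.5179]
J₁: ẑ×o_n = [0.1439, 0.8825, -0.0000], ω = ẑ
J2: z=[0.9962, 0.0872, 0.0000] o=[0.0645, -0.7372, 0.3100] → [0.0181, -0.2071, 0.5197, 0.9962, 0.0872, 0.0000]
J3: z=[-0.0869, 0.9938, -0.0698] o=[0.0625, -0.7143, 0.6392] → [-0.0808, -0.0677, -0.8645, -0.0869, 0.9938, -0.0698]
J4: z=[0.9544, 0.0630, -0.2917] o=[0.1738, -0.6784, 1.0112] → [0.1248, 0.2642, 0.4655, 0.9544, 0.0630, -0.2917]
J5: z=[-0.2108, 0.8343, -0.5095] o=[0.6407, -0.8184, 0.5889] → [0.2844, -0.1381, -0.3439, -0.2108, 0.8343, -0.5095]
J6: z=[-0.6088, 0.2957, 0.7361] o=[0.8778, -0.6741, 0.7270] → [-0.4522, -0.1239, -0.3242, -0.6088, 0.2957, 0.7361]
q̇ = J⁺·V = [0.7540, 0.4830, 0.2740, 0.4940, 0.6660, -0.2730]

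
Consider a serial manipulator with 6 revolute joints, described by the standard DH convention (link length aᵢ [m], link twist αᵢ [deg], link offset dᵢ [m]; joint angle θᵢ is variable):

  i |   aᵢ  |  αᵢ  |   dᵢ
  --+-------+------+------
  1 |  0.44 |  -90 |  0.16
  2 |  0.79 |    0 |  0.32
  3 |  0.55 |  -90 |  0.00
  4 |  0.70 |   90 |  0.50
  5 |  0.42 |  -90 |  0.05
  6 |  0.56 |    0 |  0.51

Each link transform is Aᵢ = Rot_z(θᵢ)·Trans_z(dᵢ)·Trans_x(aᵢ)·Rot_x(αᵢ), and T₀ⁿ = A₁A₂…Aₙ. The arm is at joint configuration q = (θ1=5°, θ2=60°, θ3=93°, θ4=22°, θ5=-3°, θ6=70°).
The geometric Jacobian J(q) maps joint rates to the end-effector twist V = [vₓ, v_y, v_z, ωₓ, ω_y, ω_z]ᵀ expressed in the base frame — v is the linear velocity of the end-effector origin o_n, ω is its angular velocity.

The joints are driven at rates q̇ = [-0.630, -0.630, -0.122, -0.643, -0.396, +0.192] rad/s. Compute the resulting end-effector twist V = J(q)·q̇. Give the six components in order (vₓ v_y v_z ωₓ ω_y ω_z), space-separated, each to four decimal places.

o_n = [-0.9864, -0.7112, -0.3850]
J₁: ẑ×o_n = [0.7112, -0.9864, 0.0000], ω = ẑ
J2: z=[-0.0872, 0.9962, 0.0000] o=[0.4383, 0.0383, 0.1600] → [-0.5430, -0.0475, 1.4846, -0.0872, 0.9962, 0.0000]
J3: z=[-0.0872, 0.9962, 0.0000] o=[0.8039, 0.3916, -0.5242] → [0.1386, 0.0121, 1.8796, -0.0872, 0.9962, 0.0000]
J4: z=[-0.4523, -0.0396, 0.8910] o=[0.3157, 0.3488, -0.7739] → [0.9291, -0.9844, 0.4279, -0.4523, -0.0396, 0.8910]
J5: z=[-0.4133, 0.8946, -0.1701] o=[-0.4636, 0.0174, -0.6230] → [0.0890, 0.1873, 0.7688, -0.4133, 0.8946, -0.1701]
J6: z=[-0.4930, -0.0628, 0.8678] o=[-0.8058, -0.1237, -0.8276] → [0.4820, 0.0615, 0.2783, -0.4930, -0.0628, 0.8678]
V = J·q̇ = [-0.6630, 1.2205, -1.6908, 0.4254, -1.0900, -0.9690]

-0.6630 1.2205 -1.6908 0.4254 -1.0900 -0.9690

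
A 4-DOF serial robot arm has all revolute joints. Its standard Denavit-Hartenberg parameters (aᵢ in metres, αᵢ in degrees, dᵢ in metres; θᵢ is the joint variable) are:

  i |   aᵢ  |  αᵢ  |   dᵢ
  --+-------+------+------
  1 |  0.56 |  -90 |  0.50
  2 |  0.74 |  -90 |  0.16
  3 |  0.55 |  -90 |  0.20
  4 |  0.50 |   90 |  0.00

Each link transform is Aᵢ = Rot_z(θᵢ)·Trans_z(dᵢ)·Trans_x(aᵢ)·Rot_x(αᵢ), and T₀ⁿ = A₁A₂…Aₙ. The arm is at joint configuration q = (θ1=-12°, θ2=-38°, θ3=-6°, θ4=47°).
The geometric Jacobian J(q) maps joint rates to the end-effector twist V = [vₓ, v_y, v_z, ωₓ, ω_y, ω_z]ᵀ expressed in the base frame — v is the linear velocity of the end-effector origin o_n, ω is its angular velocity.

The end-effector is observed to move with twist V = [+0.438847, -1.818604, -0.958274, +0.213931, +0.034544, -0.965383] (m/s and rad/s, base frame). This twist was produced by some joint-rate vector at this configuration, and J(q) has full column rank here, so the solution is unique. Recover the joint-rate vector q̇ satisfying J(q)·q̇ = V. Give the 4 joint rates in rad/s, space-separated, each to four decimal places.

o_n = [1.7540, -0.1140, 1.6317]
J₁: ẑ×o_n = [0.1140, 1.7540, -0.0000], ω = ẑ
J2: z=[0.2079, 0.9781, 0.0000] o=[0.5478, -0.1164, 0.5000] → [1.1070, -0.2353, -1.1794, 0.2079, 0.9781, 0.0000]
J3: z=[0.6022, -0.1280, -0.7880] o=[1.1514, -0.0812, 0.9556] → [-0.1124, -0.8820, 0.0573, 0.6022, -0.1280, -0.7880]
J4: z=[-0.1262, -0.9899, 0.0644] o=[1.7054, -0.1401, 1.1347] → [-0.4936, 0.0658, 0.0448, -0.1262, -0.9899, 0.0644]
q̇ = J⁺·V = [-0.8390, 0.8530, 0.2240, 0.7790]

-0.8390 0.8530 0.2240 0.7790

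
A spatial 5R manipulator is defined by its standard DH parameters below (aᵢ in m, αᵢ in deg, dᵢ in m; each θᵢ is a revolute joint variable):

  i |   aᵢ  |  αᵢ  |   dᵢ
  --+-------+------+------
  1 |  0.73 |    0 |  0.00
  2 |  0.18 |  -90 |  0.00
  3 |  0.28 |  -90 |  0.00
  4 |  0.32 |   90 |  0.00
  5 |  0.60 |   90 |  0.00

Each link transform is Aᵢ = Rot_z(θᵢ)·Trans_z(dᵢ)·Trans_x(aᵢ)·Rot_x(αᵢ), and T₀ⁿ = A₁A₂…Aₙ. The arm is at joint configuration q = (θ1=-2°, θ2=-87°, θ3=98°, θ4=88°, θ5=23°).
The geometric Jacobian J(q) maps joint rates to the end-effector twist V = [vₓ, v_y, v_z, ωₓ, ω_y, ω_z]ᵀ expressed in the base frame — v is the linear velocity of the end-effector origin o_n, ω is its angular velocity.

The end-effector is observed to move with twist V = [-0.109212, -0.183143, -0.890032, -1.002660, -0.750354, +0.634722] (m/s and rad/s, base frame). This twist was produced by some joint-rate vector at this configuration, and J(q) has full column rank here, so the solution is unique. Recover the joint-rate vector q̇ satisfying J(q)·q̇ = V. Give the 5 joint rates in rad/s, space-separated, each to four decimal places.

0.6160 -0.5030 -0.9940 -0.6530 -0.6190

o_n = [-0.1437, 0.0547, -0.2748]
J₁: ẑ×o_n = [-0.0547, -0.1437, 0.0000], ω = ẑ
J2: z=[0.0000, 0.0000, 1.0000] o=[0.7296, -0.0255, 0.0000] → [-0.0801, -0.8733, 0.0000, 0.0000, 0.0000, 1.0000]
J3: z=[0.9998, 0.0175, 0.0000] o=[0.7327, -0.2054, 0.0000] → [-0.0048, 0.2748, 0.2754, 0.9998, 0.0175, 0.0000]
J4: z=[-0.0173, 0.9901, 0.1392] o=[0.7320, -0.1665, -0.2773] → [-0.0283, -0.1218, 0.8633, -0.0173, 0.9901, 0.1392]
J5: z=[0.0325, 0.1397, -0.9897] o=[0.4122, -0.1705, -0.2883] → [0.2247, 0.5498, 0.0850, 0.0325, 0.1397, -0.9897]
q̇ = J⁺·V = [0.6160, -0.5030, -0.9940, -0.6530, -0.6190]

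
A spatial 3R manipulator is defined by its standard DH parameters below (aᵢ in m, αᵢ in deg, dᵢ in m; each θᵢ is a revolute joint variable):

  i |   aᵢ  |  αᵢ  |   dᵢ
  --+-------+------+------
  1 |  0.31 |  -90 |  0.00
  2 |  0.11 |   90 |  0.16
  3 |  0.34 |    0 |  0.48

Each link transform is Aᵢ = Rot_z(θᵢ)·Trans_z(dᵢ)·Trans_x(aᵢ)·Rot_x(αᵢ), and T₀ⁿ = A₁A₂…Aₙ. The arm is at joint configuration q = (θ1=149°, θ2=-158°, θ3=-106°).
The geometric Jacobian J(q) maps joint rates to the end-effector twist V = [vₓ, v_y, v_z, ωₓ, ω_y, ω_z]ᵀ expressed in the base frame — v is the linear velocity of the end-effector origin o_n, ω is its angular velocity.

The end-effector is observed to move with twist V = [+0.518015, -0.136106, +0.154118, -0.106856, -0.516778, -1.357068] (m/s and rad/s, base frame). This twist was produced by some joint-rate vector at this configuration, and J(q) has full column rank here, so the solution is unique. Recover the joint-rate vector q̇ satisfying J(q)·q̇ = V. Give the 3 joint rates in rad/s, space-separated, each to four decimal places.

o_n = [-0.0127, 0.2023, -0.4389]
J₁: ẑ×o_n = [-0.2023, -0.0127, 0.0000], ω = ẑ
J2: z=[-0.5150, -0.8572, 0.0000] o=[-0.2657, 0.1597, 0.0000] → [0.3763, -0.2261, 0.1949, -0.5150, -0.8572, 0.0000]
J3: z=[0.3211, -0.1929, -0.9272] o=[-0.2607, -0.0300, 0.0412] → [0.3080, -0.0757, 0.1224, 0.3211, -0.1929, -0.9272]
q̇ = J⁺·V = [-0.9250, 0.4980, 0.4660]

-0.9250 0.4980 0.4660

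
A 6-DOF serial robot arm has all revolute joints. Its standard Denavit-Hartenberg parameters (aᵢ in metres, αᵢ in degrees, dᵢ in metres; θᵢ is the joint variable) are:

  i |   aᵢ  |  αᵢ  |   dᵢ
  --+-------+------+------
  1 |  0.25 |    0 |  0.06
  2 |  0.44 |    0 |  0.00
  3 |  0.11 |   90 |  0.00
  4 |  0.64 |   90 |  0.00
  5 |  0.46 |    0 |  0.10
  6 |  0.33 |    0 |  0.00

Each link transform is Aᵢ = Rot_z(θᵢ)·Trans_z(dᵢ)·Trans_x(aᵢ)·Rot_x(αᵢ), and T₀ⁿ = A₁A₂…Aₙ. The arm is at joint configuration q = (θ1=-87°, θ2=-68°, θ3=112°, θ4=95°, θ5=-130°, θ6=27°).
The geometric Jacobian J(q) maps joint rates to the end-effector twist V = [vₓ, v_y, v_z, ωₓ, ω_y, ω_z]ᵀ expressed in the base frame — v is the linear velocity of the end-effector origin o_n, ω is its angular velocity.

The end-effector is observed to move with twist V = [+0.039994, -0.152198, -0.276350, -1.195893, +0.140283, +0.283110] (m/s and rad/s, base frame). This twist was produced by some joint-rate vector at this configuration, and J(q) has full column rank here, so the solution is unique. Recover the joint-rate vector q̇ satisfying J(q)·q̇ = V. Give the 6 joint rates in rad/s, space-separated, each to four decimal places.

0.6310 0.4490 -0.7120 0.7130 -0.0530 -0.9210

o_n = [0.2100, -0.0696, 0.3378]
J₁: ẑ×o_n = [0.0696, 0.2100, -0.0000], ω = ẑ
J2: z=[0.0000, 0.0000, 1.0000] o=[0.0131, -0.2497, 0.0600] → [-0.1800, 0.1969, 0.0000, 0.0000, 0.0000, 1.0000]
J3: z=[0.0000, 0.0000, 1.0000] o=[-0.3857, -0.4356, 0.0600] → [-0.3660, 0.5957, 0.0000, 0.0000, 0.0000, 1.0000]
J4: z=[-0.6820, -0.7314, 0.0000] o=[-0.3052, -0.5106, 0.0600] → [-0.2031, 0.1894, 0.0761, -0.6820, -0.7314, 0.0000]
J5: z=[0.7286, -0.6794, 0.0872] o=[-0.3460, -0.4726, 0.6976] → [0.2093, 0.3106, 0.6714, 0.7286, -0.6794, 0.0872]
J6: z=[0.7286, -0.6794, 0.0872] o=[-0.0140, -0.3004, 0.4117] → [0.0301, 0.0734, 0.3203, 0.7286, -0.6794, 0.0872]
q̇ = J⁺·V = [0.6310, 0.4490, -0.7120, 0.7130, -0.0530, -0.9210]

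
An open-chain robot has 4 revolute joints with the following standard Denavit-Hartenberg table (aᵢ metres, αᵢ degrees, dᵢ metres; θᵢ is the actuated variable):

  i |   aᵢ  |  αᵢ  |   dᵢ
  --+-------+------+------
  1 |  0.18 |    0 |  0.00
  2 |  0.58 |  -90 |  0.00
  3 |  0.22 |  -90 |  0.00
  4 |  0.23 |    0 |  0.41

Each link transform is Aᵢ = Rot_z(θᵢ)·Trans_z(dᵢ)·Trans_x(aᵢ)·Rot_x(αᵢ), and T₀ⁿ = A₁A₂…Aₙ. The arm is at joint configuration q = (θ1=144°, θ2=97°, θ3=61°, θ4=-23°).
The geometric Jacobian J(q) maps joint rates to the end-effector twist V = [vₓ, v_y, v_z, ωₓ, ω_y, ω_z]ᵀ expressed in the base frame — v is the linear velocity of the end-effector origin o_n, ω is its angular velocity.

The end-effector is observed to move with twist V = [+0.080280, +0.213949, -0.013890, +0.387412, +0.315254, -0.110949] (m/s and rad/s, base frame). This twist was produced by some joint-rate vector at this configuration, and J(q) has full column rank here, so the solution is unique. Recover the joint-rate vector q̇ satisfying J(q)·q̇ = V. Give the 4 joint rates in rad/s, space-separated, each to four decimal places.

-0.7210 0.8670 0.1860 0.5300

o_n = [-0.2758, -0.3145, -0.5764]
J₁: ẑ×o_n = [0.3145, -0.2758, 0.0000], ω = ẑ
J2: z=[0.0000, 0.0000, 1.0000] o=[-0.1456, 0.1058, 0.0000] → [0.4203, -0.1302, 0.0000, 0.0000, 0.0000, 1.0000]
J3: z=[0.8746, -0.4848, 0.0000] o=[-0.4268, -0.4015, 0.0000] → [0.2794, 0.5041, 0.1493, 0.8746, -0.4848, 0.0000]
J4: z=[0.4240, 0.7650, -0.4848] o=[-0.4785, -0.4948, -0.1924] → [-0.2063, 0.0645, -0.0786, 0.4240, 0.7650, -0.4848]
q̇ = J⁺·V = [-0.7210, 0.8670, 0.1860, 0.5300]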